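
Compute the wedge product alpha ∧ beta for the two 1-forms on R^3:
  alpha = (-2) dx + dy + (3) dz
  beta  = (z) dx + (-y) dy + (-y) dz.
alpha ∧ beta = (2*y - z) dx ∧ dy + (2*y - 3*z) dx ∧ dz + (2*y) dy ∧ dz

Distribute the wedge, using dx_i ∧ dx_j = -dx_j ∧ dx_i and dx_i ∧ dx_i = 0. For each pair (i, j) with i < j, the coefficient of dx_i ∧ dx_j in alpha ∧ beta is (alpha_i * beta_j - alpha_j * beta_i). Collecting: alpha ∧ beta = (2*y - z) dx ∧ dy + (2*y - 3*z) dx ∧ dz + (2*y) dy ∧ dz.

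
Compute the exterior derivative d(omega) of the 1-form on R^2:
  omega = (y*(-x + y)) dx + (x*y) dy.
d(omega) = (x - y) dx ∧ dy

For a 1-form omega = sum_i f_i dx_i, the exterior derivative is
  d(omega) = sum_{i < j} (∂f_j/∂x_i - ∂f_i/∂x_j) dx_i ∧ dx_j.
  coefficient of dx ∧ dy: ∂f_2/∂x - ∂f_1/∂y = ∂(x*y)/∂x - ∂(y*(-x + y))/∂y = x - y
Assembling: d(omega) = (x - y) dx ∧ dy.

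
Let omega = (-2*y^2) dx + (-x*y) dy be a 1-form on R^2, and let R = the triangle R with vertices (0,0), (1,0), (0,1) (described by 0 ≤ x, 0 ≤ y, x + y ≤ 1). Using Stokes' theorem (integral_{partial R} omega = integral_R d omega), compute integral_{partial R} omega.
integral_(partial R) omega = 1/2

Stokes: integral_partial_R omega = integral_R d omega with d omega = (∂Q/∂x - ∂P/∂y) dx ∧ dy.
  ∂Q/∂x = -y
  ∂P/∂y = -4*y
  integrand = ∂Q/∂x - ∂P/∂y = 3*y.
Integrating over R: integral_0^1 integral_0^{1-x} (3*y) dy dx = 1/2.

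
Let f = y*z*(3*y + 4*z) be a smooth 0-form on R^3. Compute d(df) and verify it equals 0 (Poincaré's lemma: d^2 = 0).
d(df) = 0

Step 1: df = sum_i (∂f/∂x_i) dx_i = (0) dx + (2*z*(3*y + 2*z)) dy + (y*(3*y + 8*z)) dz.
Step 2: Apply d again. Using the 1-form formula, the coefficient of dx ∧ dy in d(df) is ∂^2 f/∂x ∂y - ∂^2 f/∂y ∂x = (0) - (0) = 0 (equality of mixed partials for smooth f).
Similarly for dx ∧ dz and dy ∧ dz — all coefficients vanish. So d(df) = 0.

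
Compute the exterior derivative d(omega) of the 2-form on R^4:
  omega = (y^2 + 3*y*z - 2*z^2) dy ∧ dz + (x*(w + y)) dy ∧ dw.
d(omega) = (w + y) dx ∧ dy ∧ dw

For a 2-form omega = sum_{i<j} g_{ij} dx_i ∧ dx_j, the exterior derivative is
  d(omega) = sum_{i<j} d(g_{ij}) ∧ dx_i ∧ dx_j = sum_{i<j, k} (∂g_{ij}/∂x_k) dx_k ∧ dx_i ∧ dx_j.
Expand each term, using dx_k ∧ dx_i ∧ dx_j = sgn(permutation) dx_{(a)} ∧ dx_{(b)} ∧ dx_{(c)} with (a < b < c) sorted:
  d(x*(w + y)) includes (∂/∂x)(x*(w + y)) dx = (w + y) dx, which multiplied by dy ∧ dw gives (w + y) dx ∧ dy ∧ dw
Collecting like 3-forms: d(omega) = (w + y) dx ∧ dy ∧ dw.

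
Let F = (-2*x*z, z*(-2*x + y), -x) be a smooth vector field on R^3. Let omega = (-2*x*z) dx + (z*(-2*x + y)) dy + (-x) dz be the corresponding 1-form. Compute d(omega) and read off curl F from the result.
d(omega) = (2*x - y) dy ∧ dz + (1 - 2*x) dz ∧ dx + (-2*z) dx ∧ dy; curl F = (2*x - y, 1 - 2*x, -2*z)

d omega = sum_{i<j} (∂f_j/∂x_i - ∂f_i/∂x_j) dx_i ∧ dx_j. Under the identification (dy ∧ dz, dz ∧ dx, dx ∧ dy) ↔ (e_x, e_y, e_z), the coefficients are exactly the components of curl F. Compute:
  ∂R/∂y - ∂Q/∂z = (0) - (-2*x + y) = 2*x - y
  ∂P/∂z - ∂R/∂x = (-2*x) - (-1) = 1 - 2*x
  ∂Q/∂x - ∂P/∂y = (-2*z) - (0) = -2*z.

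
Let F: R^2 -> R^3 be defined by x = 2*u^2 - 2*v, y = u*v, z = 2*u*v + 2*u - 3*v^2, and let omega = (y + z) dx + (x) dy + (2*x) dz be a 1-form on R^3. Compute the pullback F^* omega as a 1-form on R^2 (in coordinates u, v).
F^* omega = (22*u^2*v + 16*u^2 - 12*u*v^2 - 10*v^2 - 8*v) du + (10*u^3 - 24*u^2*v - 16*u*v - 4*u + 30*v^2) dv

Using F^*(f dg) = (f ∘ F) d(g ∘ F), substitute each coordinate x_i by F_i(u, v) in f_i, and replace dx_i by d F_i = (∂F_i/∂u) du + (∂F_i/∂v) dv.
  For the x component: f_1(F) = 3*u*v + 2*u - 3*v^2; d F_1 = (4*u) du + (-2) dv
  For the y component: f_2(F) = 2*u^2 - 2*v; d F_2 = (v) du + (u) dv
  For the z component: f_3(F) = 4*u^2 - 4*v; d F_3 = (2*v + 2) du + (2*u - 6*v) dv
Combining and collecting du, dv coefficients:
  coeff of du: 22*u^2*v + 16*u^2 - 12*u*v^2 - 10*v^2 - 8*v
  coeff of dv: 10*u^3 - 24*u^2*v - 16*u*v - 4*u + 30*v^2
F^* omega = (22*u^2*v + 16*u^2 - 12*u*v^2 - 10*v^2 - 8*v) du + (10*u^3 - 24*u^2*v - 16*u*v - 4*u + 30*v^2) dv.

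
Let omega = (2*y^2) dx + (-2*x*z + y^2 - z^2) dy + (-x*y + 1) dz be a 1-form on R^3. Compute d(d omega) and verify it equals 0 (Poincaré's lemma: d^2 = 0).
d(d omega) = 0

Step 1: d omega = sum_{i<j} (∂f_j/∂x_i - ∂f_i/∂x_j) dx_i ∧ dx_j:
  coeff of dx ∧ dy: -4*y - 2*z
  coeff of dx ∧ dz: -y
  coeff of dy ∧ dz: x + 2*z
Step 2: Apply d again to each 2-form coefficient. The only possible 3-form in R^3 is dx ∧ dy ∧ dz, with coefficient
  ∂(coeff of dy∧dz)/∂x - ∂(coeff of dx∧dz)/∂y + ∂(coeff of dx∧dy)/∂z
  = ∂/∂x (x + 2*z) - ∂/∂y (-y) + ∂/∂z (-4*y - 2*z).
Each of these terms simplifies to sums of mixed partials that cancel in pairs. The result is 0 (by equality of mixed partials for smooth functions — Schwarz / Clairaut).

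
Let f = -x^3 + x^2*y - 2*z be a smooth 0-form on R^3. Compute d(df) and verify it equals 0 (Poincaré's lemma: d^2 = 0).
d(df) = 0

Step 1: df = sum_i (∂f/∂x_i) dx_i = (x*(-3*x + 2*y)) dx + (x^2) dy + (-2) dz.
Step 2: Apply d again. Using the 1-form formula, the coefficient of dx ∧ dy in d(df) is ∂^2 f/∂x ∂y - ∂^2 f/∂y ∂x = (2*x) - (2*x) = 0 (equality of mixed partials for smooth f).
Similarly for dx ∧ dz and dy ∧ dz — all coefficients vanish. So d(df) = 0.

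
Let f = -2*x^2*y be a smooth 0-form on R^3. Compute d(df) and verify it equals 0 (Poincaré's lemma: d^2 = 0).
d(df) = 0

Step 1: df = sum_i (∂f/∂x_i) dx_i = (-4*x*y) dx + (-2*x^2) dy + (0) dz.
Step 2: Apply d again. Using the 1-form formula, the coefficient of dx ∧ dy in d(df) is ∂^2 f/∂x ∂y - ∂^2 f/∂y ∂x = (-4*x) - (-4*x) = 0 (equality of mixed partials for smooth f).
Similarly for dx ∧ dz and dy ∧ dz — all coefficients vanish. So d(df) = 0.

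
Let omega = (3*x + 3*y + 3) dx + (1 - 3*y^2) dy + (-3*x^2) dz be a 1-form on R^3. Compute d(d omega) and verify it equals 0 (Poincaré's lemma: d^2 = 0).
d(d omega) = 0

Step 1: d omega = sum_{i<j} (∂f_j/∂x_i - ∂f_i/∂x_j) dx_i ∧ dx_j:
  coeff of dx ∧ dy: -3
  coeff of dx ∧ dz: -6*x
  coeff of dy ∧ dz: 0
Step 2: Apply d again to each 2-form coefficient. The only possible 3-form in R^3 is dx ∧ dy ∧ dz, with coefficient
  ∂(coeff of dy∧dz)/∂x - ∂(coeff of dx∧dz)/∂y + ∂(coeff of dx∧dy)/∂z
  = ∂/∂x (0) - ∂/∂y (-6*x) + ∂/∂z (-3).
Each of these terms simplifies to sums of mixed partials that cancel in pairs. The result is 0 (by equality of mixed partials for smooth functions — Schwarz / Clairaut).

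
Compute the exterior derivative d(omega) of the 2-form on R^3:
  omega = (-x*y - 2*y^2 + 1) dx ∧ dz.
d(omega) = (x + 4*y) dx ∧ dy ∧ dz

For a 2-form omega = sum_{i<j} g_{ij} dx_i ∧ dx_j, the exterior derivative is
  d(omega) = sum_{i<j} d(g_{ij}) ∧ dx_i ∧ dx_j = sum_{i<j, k} (∂g_{ij}/∂x_k) dx_k ∧ dx_i ∧ dx_j.
Expand each term, using dx_k ∧ dx_i ∧ dx_j = sgn(permutation) dx_{(a)} ∧ dx_{(b)} ∧ dx_{(c)} with (a < b < c) sorted:
  d(-x*y - 2*y^2 + 1) includes (∂/∂y)(-x*y - 2*y^2 + 1) dy = (-x - 4*y) dy, which multiplied by dx ∧ dz gives (x + 4*y) dx ∧ dy ∧ dz
Collecting like 3-forms: d(omega) = (x + 4*y) dx ∧ dy ∧ dz.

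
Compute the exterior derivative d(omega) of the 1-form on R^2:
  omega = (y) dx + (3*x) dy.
d(omega) = (2) dx ∧ dy

For a 1-form omega = sum_i f_i dx_i, the exterior derivative is
  d(omega) = sum_{i < j} (∂f_j/∂x_i - ∂f_i/∂x_j) dx_i ∧ dx_j.
  coefficient of dx ∧ dy: ∂f_2/∂x - ∂f_1/∂y = ∂(3*x)/∂x - ∂(y)/∂y = 2
Assembling: d(omega) = (2) dx ∧ dy.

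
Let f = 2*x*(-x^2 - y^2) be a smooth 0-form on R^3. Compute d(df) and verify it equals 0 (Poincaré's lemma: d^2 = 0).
d(df) = 0

Step 1: df = sum_i (∂f/∂x_i) dx_i = (-6*x^2 - 2*y^2) dx + (-4*x*y) dy + (0) dz.
Step 2: Apply d again. Using the 1-form formula, the coefficient of dx ∧ dy in d(df) is ∂^2 f/∂x ∂y - ∂^2 f/∂y ∂x = (-4*y) - (-4*y) = 0 (equality of mixed partials for smooth f).
Similarly for dx ∧ dz and dy ∧ dz — all coefficients vanish. So d(df) = 0.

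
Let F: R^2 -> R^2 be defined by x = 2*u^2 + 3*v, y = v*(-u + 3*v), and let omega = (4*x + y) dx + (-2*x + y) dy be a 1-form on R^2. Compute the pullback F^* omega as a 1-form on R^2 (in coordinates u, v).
F^* omega = (32*u^3 + 13*u*v^2 + 48*u*v - 3*v^3 + 6*v^2) du + (4*u^3 - 23*u^2*v + 24*u^2 - 9*u*v^2 + 3*u*v + 18*v^3 - 27*v^2 + 36*v) dv

Using F^*(f dg) = (f ∘ F) d(g ∘ F), substitute each coordinate x_i by F_i(u, v) in f_i, and replace dx_i by d F_i = (∂F_i/∂u) du + (∂F_i/∂v) dv.
  For the x component: f_1(F) = 8*u^2 - u*v + 3*v^2 + 12*v; d F_1 = (4*u) du + (3) dv
  For the y component: f_2(F) = -4*u^2 - u*v + 3*v^2 - 6*v; d F_2 = (-v) du + (-u + 6*v) dv
Combining and collecting du, dv coefficients:
  coeff of du: 32*u^3 + 13*u*v^2 + 48*u*v - 3*v^3 + 6*v^2
  coeff of dv: 4*u^3 - 23*u^2*v + 24*u^2 - 9*u*v^2 + 3*u*v + 18*v^3 - 27*v^2 + 36*v
F^* omega = (32*u^3 + 13*u*v^2 + 48*u*v - 3*v^3 + 6*v^2) du + (4*u^3 - 23*u^2*v + 24*u^2 - 9*u*v^2 + 3*u*v + 18*v^3 - 27*v^2 + 36*v) dv.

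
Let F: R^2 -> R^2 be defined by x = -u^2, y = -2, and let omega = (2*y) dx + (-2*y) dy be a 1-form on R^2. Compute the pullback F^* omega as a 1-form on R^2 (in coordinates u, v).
F^* omega = (8*u) du

Using F^*(f dg) = (f ∘ F) d(g ∘ F), substitute each coordinate x_i by F_i(u, v) in f_i, and replace dx_i by d F_i = (∂F_i/∂u) du + (∂F_i/∂v) dv.
  For the x component: f_1(F) = -4; d F_1 = (-2*u) du + (0) dv
  For the y component: f_2(F) = 4; d F_2 = (0) du + (0) dv
Combining and collecting du, dv coefficients:
  coeff of du: 8*u
  coeff of dv: 0
F^* omega = (8*u) du.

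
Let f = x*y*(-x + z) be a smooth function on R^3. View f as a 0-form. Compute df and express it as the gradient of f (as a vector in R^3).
df = (y*(-2*x + z)) dx + (x*(-x + z)) dy + (x*y) dz; grad f = (y*(-2*x + z), x*(-x + z), x*y)

For a 0-form f, d f = (∂f/∂x) dx + (∂f/∂y) dy + (∂f/∂z) dz. The components of the vector representation are exactly the entries of grad f in Cartesian coordinates:
  ∂f/∂x = y*(-2*x + z)
  ∂f/∂y = x*(-x + z)
  ∂f/∂z = x*y.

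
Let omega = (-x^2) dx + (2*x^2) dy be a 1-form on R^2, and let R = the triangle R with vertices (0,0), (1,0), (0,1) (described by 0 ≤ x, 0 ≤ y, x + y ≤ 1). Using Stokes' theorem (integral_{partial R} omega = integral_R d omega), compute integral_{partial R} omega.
integral_(partial R) omega = 2/3

Stokes: integral_partial_R omega = integral_R d omega with d omega = (∂Q/∂x - ∂P/∂y) dx ∧ dy.
  ∂Q/∂x = 4*x
  ∂P/∂y = 0
  integrand = ∂Q/∂x - ∂P/∂y = 4*x.
Integrating over R: integral_0^1 integral_0^{1-x} (4*x) dy dx = 2/3.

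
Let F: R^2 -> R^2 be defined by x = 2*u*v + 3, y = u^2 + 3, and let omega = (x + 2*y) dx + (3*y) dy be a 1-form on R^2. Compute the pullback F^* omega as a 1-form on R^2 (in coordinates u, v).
F^* omega = (6*u^3 + 4*u^2*v + 4*u*v^2 + 18*u + 18*v) du + (2*u*(2*u^2 + 2*u*v + 9)) dv

Using F^*(f dg) = (f ∘ F) d(g ∘ F), substitute each coordinate x_i by F_i(u, v) in f_i, and replace dx_i by d F_i = (∂F_i/∂u) du + (∂F_i/∂v) dv.
  For the x component: f_1(F) = 2*u^2 + 2*u*v + 9; d F_1 = (2*v) du + (2*u) dv
  For the y component: f_2(F) = 3*u^2 + 9; d F_2 = (2*u) du + (0) dv
Combining and collecting du, dv coefficients:
  coeff of du: 6*u^3 + 4*u^2*v + 4*u*v^2 + 18*u + 18*v
  coeff of dv: 2*u*(2*u^2 + 2*u*v + 9)
F^* omega = (6*u^3 + 4*u^2*v + 4*u*v^2 + 18*u + 18*v) du + (2*u*(2*u^2 + 2*u*v + 9)) dv.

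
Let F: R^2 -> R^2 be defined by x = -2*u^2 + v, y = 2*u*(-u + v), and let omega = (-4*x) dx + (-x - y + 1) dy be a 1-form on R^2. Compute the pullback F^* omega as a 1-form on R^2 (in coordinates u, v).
F^* omega = (-48*u^3 + 16*u^2*v - 4*u*v^2 + 20*u*v - 4*u - 2*v^2 + 2*v) du + (8*u^3 - 4*u^2*v + 8*u^2 - 2*u*v + 2*u - 4*v) dv

Using F^*(f dg) = (f ∘ F) d(g ∘ F), substitute each coordinate x_i by F_i(u, v) in f_i, and replace dx_i by d F_i = (∂F_i/∂u) du + (∂F_i/∂v) dv.
  For the x component: f_1(F) = 8*u^2 - 4*v; d F_1 = (-4*u) du + (1) dv
  For the y component: f_2(F) = 4*u^2 - 2*u*v - v + 1; d F_2 = (-4*u + 2*v) du + (2*u) dv
Combining and collecting du, dv coefficients:
  coeff of du: -48*u^3 + 16*u^2*v - 4*u*v^2 + 20*u*v - 4*u - 2*v^2 + 2*v
  coeff of dv: 8*u^3 - 4*u^2*v + 8*u^2 - 2*u*v + 2*u - 4*v
F^* omega = (-48*u^3 + 16*u^2*v - 4*u*v^2 + 20*u*v - 4*u - 2*v^2 + 2*v) du + (8*u^3 - 4*u^2*v + 8*u^2 - 2*u*v + 2*u - 4*v) dv.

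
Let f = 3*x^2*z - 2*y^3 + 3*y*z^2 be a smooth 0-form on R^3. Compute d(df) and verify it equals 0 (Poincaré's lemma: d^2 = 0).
d(df) = 0

Step 1: df = sum_i (∂f/∂x_i) dx_i = (6*x*z) dx + (-6*y^2 + 3*z^2) dy + (3*x^2 + 6*y*z) dz.
Step 2: Apply d again. Using the 1-form formula, the coefficient of dx ∧ dy in d(df) is ∂^2 f/∂x ∂y - ∂^2 f/∂y ∂x = (0) - (0) = 0 (equality of mixed partials for smooth f).
Similarly for dx ∧ dz and dy ∧ dz — all coefficients vanish. So d(df) = 0.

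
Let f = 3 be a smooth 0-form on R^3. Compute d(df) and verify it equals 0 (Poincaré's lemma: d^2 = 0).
d(df) = 0

Step 1: df = sum_i (∂f/∂x_i) dx_i = (0) dx + (0) dy + (0) dz.
Step 2: Apply d again. Using the 1-form formula, the coefficient of dx ∧ dy in d(df) is ∂^2 f/∂x ∂y - ∂^2 f/∂y ∂x = (0) - (0) = 0 (equality of mixed partials for smooth f).
Similarly for dx ∧ dz and dy ∧ dz — all coefficients vanish. So d(df) = 0.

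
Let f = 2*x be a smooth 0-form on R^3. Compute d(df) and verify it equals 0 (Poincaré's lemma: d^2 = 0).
d(df) = 0

Step 1: df = sum_i (∂f/∂x_i) dx_i = (2) dx + (0) dy + (0) dz.
Step 2: Apply d again. Using the 1-form formula, the coefficient of dx ∧ dy in d(df) is ∂^2 f/∂x ∂y - ∂^2 f/∂y ∂x = (0) - (0) = 0 (equality of mixed partials for smooth f).
Similarly for dx ∧ dz and dy ∧ dz — all coefficients vanish. So d(df) = 0.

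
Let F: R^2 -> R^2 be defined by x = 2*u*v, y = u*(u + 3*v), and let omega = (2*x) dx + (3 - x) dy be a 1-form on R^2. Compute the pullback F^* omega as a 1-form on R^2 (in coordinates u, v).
F^* omega = (-4*u^2*v + 2*u*v^2 + 6*u + 9*v) du + (u*(2*u*v + 9)) dv

Using F^*(f dg) = (f ∘ F) d(g ∘ F), substitute each coordinate x_i by F_i(u, v) in f_i, and replace dx_i by d F_i = (∂F_i/∂u) du + (∂F_i/∂v) dv.
  For the x component: f_1(F) = 4*u*v; d F_1 = (2*v) du + (2*u) dv
  For the y component: f_2(F) = -2*u*v + 3; d F_2 = (2*u + 3*v) du + (3*u) dv
Combining and collecting du, dv coefficients:
  coeff of du: -4*u^2*v + 2*u*v^2 + 6*u + 9*v
  coeff of dv: u*(2*u*v + 9)
F^* omega = (-4*u^2*v + 2*u*v^2 + 6*u + 9*v) du + (u*(2*u*v + 9)) dv.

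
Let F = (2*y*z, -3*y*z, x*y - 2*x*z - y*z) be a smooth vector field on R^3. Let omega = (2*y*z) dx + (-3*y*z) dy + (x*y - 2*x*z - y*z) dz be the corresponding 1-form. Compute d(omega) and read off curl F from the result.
d(omega) = (x + 3*y - z) dy ∧ dz + (y + 2*z) dz ∧ dx + (-2*z) dx ∧ dy; curl F = (x + 3*y - z, y + 2*z, -2*z)

d omega = sum_{i<j} (∂f_j/∂x_i - ∂f_i/∂x_j) dx_i ∧ dx_j. Under the identification (dy ∧ dz, dz ∧ dx, dx ∧ dy) ↔ (e_x, e_y, e_z), the coefficients are exactly the components of curl F. Compute:
  ∂R/∂y - ∂Q/∂z = (x - z) - (-3*y) = x + 3*y - z
  ∂P/∂z - ∂R/∂x = (2*y) - (y - 2*z) = y + 2*z
  ∂Q/∂x - ∂P/∂y = (0) - (2*z) = -2*z.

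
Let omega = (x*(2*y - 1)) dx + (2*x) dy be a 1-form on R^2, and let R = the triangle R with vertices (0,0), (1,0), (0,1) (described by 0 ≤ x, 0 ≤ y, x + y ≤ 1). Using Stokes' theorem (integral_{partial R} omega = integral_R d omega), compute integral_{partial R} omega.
integral_(partial R) omega = 2/3

Stokes: integral_partial_R omega = integral_R d omega with d omega = (∂Q/∂x - ∂P/∂y) dx ∧ dy.
  ∂Q/∂x = 2
  ∂P/∂y = 2*x
  integrand = ∂Q/∂x - ∂P/∂y = 2 - 2*x.
Integrating over R: integral_0^1 integral_0^{1-x} (2 - 2*x) dy dx = 2/3.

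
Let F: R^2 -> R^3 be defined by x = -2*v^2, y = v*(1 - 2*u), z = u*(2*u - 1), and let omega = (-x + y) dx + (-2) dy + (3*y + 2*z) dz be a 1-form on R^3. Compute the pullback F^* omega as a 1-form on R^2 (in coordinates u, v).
F^* omega = (16*u^3 - 24*u^2*v - 12*u^2 + 18*u*v + 2*u + v) du + (8*u*v^2 + 4*u - 8*v^3 - 4*v^2 - 2) dv

Using F^*(f dg) = (f ∘ F) d(g ∘ F), substitute each coordinate x_i by F_i(u, v) in f_i, and replace dx_i by d F_i = (∂F_i/∂u) du + (∂F_i/∂v) dv.
  For the x component: f_1(F) = v*(-2*u + 2*v + 1); d F_1 = (0) du + (-4*v) dv
  For the y component: f_2(F) = -2; d F_2 = (-2*v) du + (1 - 2*u) dv
  For the z component: f_3(F) = 4*u^2 - 6*u*v - 2*u + 3*v; d F_3 = (4*u - 1) du + (0) dv
Combining and collecting du, dv coefficients:
  coeff of du: 16*u^3 - 24*u^2*v - 12*u^2 + 18*u*v + 2*u + v
  coeff of dv: 8*u*v^2 + 4*u - 8*v^3 - 4*v^2 - 2
F^* omega = (16*u^3 - 24*u^2*v - 12*u^2 + 18*u*v + 2*u + v) du + (8*u*v^2 + 4*u - 8*v^3 - 4*v^2 - 2) dv.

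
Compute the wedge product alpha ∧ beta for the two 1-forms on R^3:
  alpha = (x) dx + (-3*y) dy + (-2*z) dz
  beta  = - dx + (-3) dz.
alpha ∧ beta = (-3*x - 2*z) dx ∧ dz + (-3*y) dx ∧ dy + (9*y) dy ∧ dz

Distribute the wedge, using dx_i ∧ dx_j = -dx_j ∧ dx_i and dx_i ∧ dx_i = 0. For each pair (i, j) with i < j, the coefficient of dx_i ∧ dx_j in alpha ∧ beta is (alpha_i * beta_j - alpha_j * beta_i). Collecting: alpha ∧ beta = (-3*x - 2*z) dx ∧ dz + (-3*y) dx ∧ dy + (9*y) dy ∧ dz.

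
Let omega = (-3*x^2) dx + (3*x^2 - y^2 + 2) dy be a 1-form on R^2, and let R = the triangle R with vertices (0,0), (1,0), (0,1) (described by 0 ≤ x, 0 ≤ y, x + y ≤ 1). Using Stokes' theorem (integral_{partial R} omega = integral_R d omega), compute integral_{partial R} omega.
integral_(partial R) omega = 1

Stokes: integral_partial_R omega = integral_R d omega with d omega = (∂Q/∂x - ∂P/∂y) dx ∧ dy.
  ∂Q/∂x = 6*x
  ∂P/∂y = 0
  integrand = ∂Q/∂x - ∂P/∂y = 6*x.
Integrating over R: integral_0^1 integral_0^{1-x} (6*x) dy dx = 1.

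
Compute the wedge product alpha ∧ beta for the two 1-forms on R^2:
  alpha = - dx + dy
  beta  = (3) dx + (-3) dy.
alpha ∧ beta = 0

Distribute the wedge, using dx_i ∧ dx_j = -dx_j ∧ dx_i and dx_i ∧ dx_i = 0. For each pair (i, j) with i < j, the coefficient of dx_i ∧ dx_j in alpha ∧ beta is (alpha_i * beta_j - alpha_j * beta_i). Collecting: alpha ∧ beta = 0.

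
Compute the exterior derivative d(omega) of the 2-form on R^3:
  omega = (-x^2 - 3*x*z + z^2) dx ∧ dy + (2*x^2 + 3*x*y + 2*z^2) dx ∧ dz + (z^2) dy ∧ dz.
d(omega) = (-6*x + 2*z) dx ∧ dy ∧ dz

For a 2-form omega = sum_{i<j} g_{ij} dx_i ∧ dx_j, the exterior derivative is
  d(omega) = sum_{i<j} d(g_{ij}) ∧ dx_i ∧ dx_j = sum_{i<j, k} (∂g_{ij}/∂x_k) dx_k ∧ dx_i ∧ dx_j.
Expand each term, using dx_k ∧ dx_i ∧ dx_j = sgn(permutation) dx_{(a)} ∧ dx_{(b)} ∧ dx_{(c)} with (a < b < c) sorted:
  d(-x^2 - 3*x*z + z^2) includes (∂/∂z)(-x^2 - 3*x*z + z^2) dz = (-3*x + 2*z) dz, which multiplied by dx ∧ dy gives (-3*x + 2*z) dx ∧ dy ∧ dz
  d(2*x^2 + 3*x*y + 2*z^2) includes (∂/∂y)(2*x^2 + 3*x*y + 2*z^2) dy = (3*x) dy, which multiplied by dx ∧ dz gives (-3*x) dx ∧ dy ∧ dz
Collecting like 3-forms: d(omega) = (-6*x + 2*z) dx ∧ dy ∧ dz.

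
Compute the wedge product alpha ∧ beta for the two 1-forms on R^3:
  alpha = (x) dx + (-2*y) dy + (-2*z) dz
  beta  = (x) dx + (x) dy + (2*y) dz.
alpha ∧ beta = (x*(x + 2*y)) dx ∧ dy + (2*x*(y + z)) dx ∧ dz + (2*x*z - 4*y^2) dy ∧ dz

Distribute the wedge, using dx_i ∧ dx_j = -dx_j ∧ dx_i and dx_i ∧ dx_i = 0. For each pair (i, j) with i < j, the coefficient of dx_i ∧ dx_j in alpha ∧ beta is (alpha_i * beta_j - alpha_j * beta_i). Collecting: alpha ∧ beta = (x*(x + 2*y)) dx ∧ dy + (2*x*(y + z)) dx ∧ dz + (2*x*z - 4*y^2) dy ∧ dz.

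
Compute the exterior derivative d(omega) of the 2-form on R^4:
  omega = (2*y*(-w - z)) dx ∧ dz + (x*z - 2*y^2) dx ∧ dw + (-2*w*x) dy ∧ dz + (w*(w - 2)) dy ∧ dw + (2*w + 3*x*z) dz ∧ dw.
d(omega) = (2*z) dx ∧ dy ∧ dz + (-x - 2*y + 3*z) dx ∧ dz ∧ dw + (4*y) dx ∧ dy ∧ dw + (-2*x) dy ∧ dz ∧ dw

For a 2-form omega = sum_{i<j} g_{ij} dx_i ∧ dx_j, the exterior derivative is
  d(omega) = sum_{i<j} d(g_{ij}) ∧ dx_i ∧ dx_j = sum_{i<j, k} (∂g_{ij}/∂x_k) dx_k ∧ dx_i ∧ dx_j.
Expand each term, using dx_k ∧ dx_i ∧ dx_j = sgn(permutation) dx_{(a)} ∧ dx_{(b)} ∧ dx_{(c)} with (a < b < c) sorted:
  d(2*y*(-w - z)) includes (∂/∂y)(2*y*(-w - z)) dy = (-2*w - 2*z) dy, which multiplied by dx ∧ dz gives (2*w + 2*z) dx ∧ dy ∧ dz
  d(2*y*(-w - z)) includes (∂/∂w)(2*y*(-w - z)) dw = (-2*y) dw, which multiplied by dx ∧ dz gives (-2*y) dx ∧ dz ∧ dw
  d(x*z - 2*y^2) includes (∂/∂y)(x*z - 2*y^2) dy = (-4*y) dy, which multiplied by dx ∧ dw gives (4*y) dx ∧ dy ∧ dw
  d(x*z - 2*y^2) includes (∂/∂z)(x*z - 2*y^2) dz = (x) dz, which multiplied by dx ∧ dw gives (-x) dx ∧ dz ∧ dw
  d(-2*w*x) includes (∂/∂x)(-2*w*x) dx = (-2*w) dx, which multiplied by dy ∧ dz gives (-2*w) dx ∧ dy ∧ dz
  d(-2*w*x) includes (∂/∂w)(-2*w*x) dw = (-2*x) dw, which multiplied by dy ∧ dz gives (-2*x) dy ∧ dz ∧ dw
  d(2*w + 3*x*z) includes (∂/∂x)(2*w + 3*x*z) dx = (3*z) dx, which multiplied by dz ∧ dw gives (3*z) dx ∧ dz ∧ dw
Collecting like 3-forms: d(omega) = (2*z) dx ∧ dy ∧ dz + (-x - 2*y + 3*z) dx ∧ dz ∧ dw + (4*y) dx ∧ dy ∧ dw + (-2*x) dy ∧ dz ∧ dw.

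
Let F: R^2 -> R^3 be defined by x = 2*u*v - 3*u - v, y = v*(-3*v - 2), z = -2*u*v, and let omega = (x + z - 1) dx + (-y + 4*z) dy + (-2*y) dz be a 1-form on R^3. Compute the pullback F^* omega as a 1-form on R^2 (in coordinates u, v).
F^* omega = (-6*u*v + 9*u - 12*v^3 - 10*v^2 + v + 3) du + (-6*u^2 + 36*u*v^2 + 6*u*v + u - 18*v^3 - 18*v^2 - 3*v + 1) dv

Using F^*(f dg) = (f ∘ F) d(g ∘ F), substitute each coordinate x_i by F_i(u, v) in f_i, and replace dx_i by d F_i = (∂F_i/∂u) du + (∂F_i/∂v) dv.
  For the x component: f_1(F) = -3*u - v - 1; d F_1 = (2*v - 3) du + (2*u - 1) dv
  For the y component: f_2(F) = v*(-8*u + 3*v + 2); d F_2 = (0) du + (-6*v - 2) dv
  For the z component: f_3(F) = 2*v*(3*v + 2); d F_3 = (-2*v) du + (-2*u) dv
Combining and collecting du, dv coefficients:
  coeff of du: -6*u*v + 9*u - 12*v^3 - 10*v^2 + v + 3
  coeff of dv: -6*u^2 + 36*u*v^2 + 6*u*v + u - 18*v^3 - 18*v^2 - 3*v + 1
F^* omega = (-6*u*v + 9*u - 12*v^3 - 10*v^2 + v + 3) du + (-6*u^2 + 36*u*v^2 + 6*u*v + u - 18*v^3 - 18*v^2 - 3*v + 1) dv.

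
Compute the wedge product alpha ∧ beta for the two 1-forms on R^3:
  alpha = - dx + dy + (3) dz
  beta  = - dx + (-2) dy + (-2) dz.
alpha ∧ beta = (3) dx ∧ dy + (5) dx ∧ dz + (4) dy ∧ dz

Distribute the wedge, using dx_i ∧ dx_j = -dx_j ∧ dx_i and dx_i ∧ dx_i = 0. For each pair (i, j) with i < j, the coefficient of dx_i ∧ dx_j in alpha ∧ beta is (alpha_i * beta_j - alpha_j * beta_i). Collecting: alpha ∧ beta = (3) dx ∧ dy + (5) dx ∧ dz + (4) dy ∧ dz.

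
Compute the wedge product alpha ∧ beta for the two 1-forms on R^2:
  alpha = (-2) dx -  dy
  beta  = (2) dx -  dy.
alpha ∧ beta = (4) dx ∧ dy

Distribute the wedge, using dx_i ∧ dx_j = -dx_j ∧ dx_i and dx_i ∧ dx_i = 0. For each pair (i, j) with i < j, the coefficient of dx_i ∧ dx_j in alpha ∧ beta is (alpha_i * beta_j - alpha_j * beta_i). Collecting: alpha ∧ beta = (4) dx ∧ dy.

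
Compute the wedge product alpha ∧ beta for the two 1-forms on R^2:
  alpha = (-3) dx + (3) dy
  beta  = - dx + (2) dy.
alpha ∧ beta = (-3) dx ∧ dy

Distribute the wedge, using dx_i ∧ dx_j = -dx_j ∧ dx_i and dx_i ∧ dx_i = 0. For each pair (i, j) with i < j, the coefficient of dx_i ∧ dx_j in alpha ∧ beta is (alpha_i * beta_j - alpha_j * beta_i). Collecting: alpha ∧ beta = (-3) dx ∧ dy.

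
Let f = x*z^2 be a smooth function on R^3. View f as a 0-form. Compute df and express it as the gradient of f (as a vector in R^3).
df = (z^2) dx + (0) dy + (2*x*z) dz; grad f = (z^2, 0, 2*x*z)

For a 0-form f, d f = (∂f/∂x) dx + (∂f/∂y) dy + (∂f/∂z) dz. The components of the vector representation are exactly the entries of grad f in Cartesian coordinates:
  ∂f/∂x = z^2
  ∂f/∂y = 0
  ∂f/∂z = 2*x*z.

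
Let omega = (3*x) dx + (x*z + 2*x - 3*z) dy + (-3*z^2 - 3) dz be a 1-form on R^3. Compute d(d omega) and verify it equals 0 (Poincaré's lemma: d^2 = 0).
d(d omega) = 0

Step 1: d omega = sum_{i<j} (∂f_j/∂x_i - ∂f_i/∂x_j) dx_i ∧ dx_j:
  coeff of dx ∧ dy: z + 2
  coeff of dx ∧ dz: 0
  coeff of dy ∧ dz: 3 - x
Step 2: Apply d again to each 2-form coefficient. The only possible 3-form in R^3 is dx ∧ dy ∧ dz, with coefficient
  ∂(coeff of dy∧dz)/∂x - ∂(coeff of dx∧dz)/∂y + ∂(coeff of dx∧dy)/∂z
  = ∂/∂x (3 - x) - ∂/∂y (0) + ∂/∂z (z + 2).
Each of these terms simplifies to sums of mixed partials that cancel in pairs. The result is 0 (by equality of mixed partials for smooth functions — Schwarz / Clairaut).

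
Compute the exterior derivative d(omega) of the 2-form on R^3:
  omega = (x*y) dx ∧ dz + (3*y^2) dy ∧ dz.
d(omega) = (-x) dx ∧ dy ∧ dz

For a 2-form omega = sum_{i<j} g_{ij} dx_i ∧ dx_j, the exterior derivative is
  d(omega) = sum_{i<j} d(g_{ij}) ∧ dx_i ∧ dx_j = sum_{i<j, k} (∂g_{ij}/∂x_k) dx_k ∧ dx_i ∧ dx_j.
Expand each term, using dx_k ∧ dx_i ∧ dx_j = sgn(permutation) dx_{(a)} ∧ dx_{(b)} ∧ dx_{(c)} with (a < b < c) sorted:
  d(x*y) includes (∂/∂y)(x*y) dy = (x) dy, which multiplied by dx ∧ dz gives (-x) dx ∧ dy ∧ dz
Collecting like 3-forms: d(omega) = (-x) dx ∧ dy ∧ dz.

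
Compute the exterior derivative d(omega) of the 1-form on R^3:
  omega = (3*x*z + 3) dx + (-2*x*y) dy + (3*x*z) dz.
d(omega) = (-2*y) dx ∧ dy + (-3*x + 3*z) dx ∧ dz

For a 1-form omega = sum_i f_i dx_i, the exterior derivative is
  d(omega) = sum_{i < j} (∂f_j/∂x_i - ∂f_i/∂x_j) dx_i ∧ dx_j.
  coefficient of dx ∧ dy: ∂f_2/∂x - ∂f_1/∂y = ∂(-2*x*y)/∂x - ∂(3*x*z + 3)/∂y = -2*y
  coefficient of dx ∧ dz: ∂f_3/∂x - ∂f_1/∂z = ∂(3*x*z)/∂x - ∂(3*x*z + 3)/∂z = -3*x + 3*z
Assembling: d(omega) = (-2*y) dx ∧ dy + (-3*x + 3*z) dx ∧ dz.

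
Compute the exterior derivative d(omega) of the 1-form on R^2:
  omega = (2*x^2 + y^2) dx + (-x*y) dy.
d(omega) = (-3*y) dx ∧ dy

For a 1-form omega = sum_i f_i dx_i, the exterior derivative is
  d(omega) = sum_{i < j} (∂f_j/∂x_i - ∂f_i/∂x_j) dx_i ∧ dx_j.
  coefficient of dx ∧ dy: ∂f_2/∂x - ∂f_1/∂y = ∂(-x*y)/∂x - ∂(2*x^2 + y^2)/∂y = -3*y
Assembling: d(omega) = (-3*y) dx ∧ dy.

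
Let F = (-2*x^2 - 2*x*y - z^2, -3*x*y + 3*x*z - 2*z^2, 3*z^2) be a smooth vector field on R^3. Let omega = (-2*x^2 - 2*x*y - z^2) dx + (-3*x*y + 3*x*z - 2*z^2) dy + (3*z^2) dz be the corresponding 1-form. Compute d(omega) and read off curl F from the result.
d(omega) = (-3*x + 4*z) dy ∧ dz + (-2*z) dz ∧ dx + (2*x - 3*y + 3*z) dx ∧ dy; curl F = (-3*x + 4*z, -2*z, 2*x - 3*y + 3*z)

d omega = sum_{i<j} (∂f_j/∂x_i - ∂f_i/∂x_j) dx_i ∧ dx_j. Under the identification (dy ∧ dz, dz ∧ dx, dx ∧ dy) ↔ (e_x, e_y, e_z), the coefficients are exactly the components of curl F. Compute:
  ∂R/∂y - ∂Q/∂z = (0) - (3*x - 4*z) = -3*x + 4*z
  ∂P/∂z - ∂R/∂x = (-2*z) - (0) = -2*z
  ∂Q/∂x - ∂P/∂y = (-3*y + 3*z) - (-2*x) = 2*x - 3*y + 3*z.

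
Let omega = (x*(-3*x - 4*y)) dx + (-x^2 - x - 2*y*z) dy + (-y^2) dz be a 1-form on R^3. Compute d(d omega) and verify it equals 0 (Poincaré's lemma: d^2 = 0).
d(d omega) = 0

Step 1: d omega = sum_{i<j} (∂f_j/∂x_i - ∂f_i/∂x_j) dx_i ∧ dx_j:
  coeff of dx ∧ dy: 2*x - 1
  coeff of dx ∧ dz: 0
  coeff of dy ∧ dz: 0
Step 2: Apply d again to each 2-form coefficient. The only possible 3-form in R^3 is dx ∧ dy ∧ dz, with coefficient
  ∂(coeff of dy∧dz)/∂x - ∂(coeff of dx∧dz)/∂y + ∂(coeff of dx∧dy)/∂z
  = ∂/∂x (0) - ∂/∂y (0) + ∂/∂z (2*x - 1).
Each of these terms simplifies to sums of mixed partials that cancel in pairs. The result is 0 (by equality of mixed partials for smooth functions — Schwarz / Clairaut).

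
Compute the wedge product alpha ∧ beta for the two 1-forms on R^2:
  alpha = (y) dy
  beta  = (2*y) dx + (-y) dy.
alpha ∧ beta = (-2*y^2) dx ∧ dy

Distribute the wedge, using dx_i ∧ dx_j = -dx_j ∧ dx_i and dx_i ∧ dx_i = 0. For each pair (i, j) with i < j, the coefficient of dx_i ∧ dx_j in alpha ∧ beta is (alpha_i * beta_j - alpha_j * beta_i). Collecting: alpha ∧ beta = (-2*y^2) dx ∧ dy.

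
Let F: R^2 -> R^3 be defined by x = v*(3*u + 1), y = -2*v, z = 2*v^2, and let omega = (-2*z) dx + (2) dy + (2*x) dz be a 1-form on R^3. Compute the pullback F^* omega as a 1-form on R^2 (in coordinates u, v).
F^* omega = (-12*v^3) du + (12*u*v^2 + 4*v^2 - 4) dv

Using F^*(f dg) = (f ∘ F) d(g ∘ F), substitute each coordinate x_i by F_i(u, v) in f_i, and replace dx_i by d F_i = (∂F_i/∂u) du + (∂F_i/∂v) dv.
  For the x component: f_1(F) = -4*v^2; d F_1 = (3*v) du + (3*u + 1) dv
  For the y component: f_2(F) = 2; d F_2 = (0) du + (-2) dv
  For the z component: f_3(F) = 2*v*(3*u + 1); d F_3 = (0) du + (4*v) dv
Combining and collecting du, dv coefficients:
  coeff of du: -12*v^3
  coeff of dv: 12*u*v^2 + 4*v^2 - 4
F^* omega = (-12*v^3) du + (12*u*v^2 + 4*v^2 - 4) dv.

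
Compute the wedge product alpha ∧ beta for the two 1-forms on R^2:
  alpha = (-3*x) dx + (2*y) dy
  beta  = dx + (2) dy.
alpha ∧ beta = (-6*x - 2*y) dx ∧ dy

Distribute the wedge, using dx_i ∧ dx_j = -dx_j ∧ dx_i and dx_i ∧ dx_i = 0. For each pair (i, j) with i < j, the coefficient of dx_i ∧ dx_j in alpha ∧ beta is (alpha_i * beta_j - alpha_j * beta_i). Collecting: alpha ∧ beta = (-6*x - 2*y) dx ∧ dy.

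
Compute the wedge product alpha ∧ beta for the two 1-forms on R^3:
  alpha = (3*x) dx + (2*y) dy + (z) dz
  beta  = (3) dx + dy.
alpha ∧ beta = (3*x - 6*y) dx ∧ dy + (-3*z) dx ∧ dz + (-z) dy ∧ dz

Distribute the wedge, using dx_i ∧ dx_j = -dx_j ∧ dx_i and dx_i ∧ dx_i = 0. For each pair (i, j) with i < j, the coefficient of dx_i ∧ dx_j in alpha ∧ beta is (alpha_i * beta_j - alpha_j * beta_i). Collecting: alpha ∧ beta = (3*x - 6*y) dx ∧ dy + (-3*z) dx ∧ dz + (-z) dy ∧ dz.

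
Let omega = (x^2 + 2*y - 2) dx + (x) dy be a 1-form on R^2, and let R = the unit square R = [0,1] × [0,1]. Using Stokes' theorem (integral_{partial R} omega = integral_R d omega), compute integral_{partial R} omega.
integral_(partial R) omega = -1

Stokes: integral_partial_R omega = integral_R d omega with d omega = (∂Q/∂x - ∂P/∂y) dx ∧ dy.
  ∂Q/∂x = 1
  ∂P/∂y = 2
  integrand = ∂Q/∂x - ∂P/∂y = -1.
Integrating over R: integral_0^1 integral_0^1 (-1) dx dy = -1.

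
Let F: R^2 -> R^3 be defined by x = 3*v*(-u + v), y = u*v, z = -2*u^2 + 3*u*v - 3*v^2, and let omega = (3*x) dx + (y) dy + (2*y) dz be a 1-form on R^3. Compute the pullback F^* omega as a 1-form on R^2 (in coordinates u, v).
F^* omega = (v*(-8*u^2 + 34*u*v - 27*v^2)) du + (v*(34*u^2 - 93*u*v + 54*v^2)) dv

Using F^*(f dg) = (f ∘ F) d(g ∘ F), substitute each coordinate x_i by F_i(u, v) in f_i, and replace dx_i by d F_i = (∂F_i/∂u) du + (∂F_i/∂v) dv.
  For the x component: f_1(F) = 9*v*(-u + v); d F_1 = (-3*v) du + (-3*u + 6*v) dv
  For the y component: f_2(F) = u*v; d F_2 = (v) du + (u) dv
  For the z component: f_3(F) = 2*u*v; d F_3 = (-4*u + 3*v) du + (3*u - 6*v) dv
Combining and collecting du, dv coefficients:
  coeff of du: v*(-8*u^2 + 34*u*v - 27*v^2)
  coeff of dv: v*(34*u^2 - 93*u*v + 54*v^2)
F^* omega = (v*(-8*u^2 + 34*u*v - 27*v^2)) du + (v*(34*u^2 - 93*u*v + 54*v^2)) dv.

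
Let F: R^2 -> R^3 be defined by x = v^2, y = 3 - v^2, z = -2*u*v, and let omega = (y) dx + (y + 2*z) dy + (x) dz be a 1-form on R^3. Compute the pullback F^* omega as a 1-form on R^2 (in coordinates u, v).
F^* omega = (-2*v^3) du + (6*u*v^2) dv

Using F^*(f dg) = (f ∘ F) d(g ∘ F), substitute each coordinate x_i by F_i(u, v) in f_i, and replace dx_i by d F_i = (∂F_i/∂u) du + (∂F_i/∂v) dv.
  For the x component: f_1(F) = 3 - v^2; d F_1 = (0) du + (2*v) dv
  For the y component: f_2(F) = -4*u*v - v^2 + 3; d F_2 = (0) du + (-2*v) dv
  For the z component: f_3(F) = v^2; d F_3 = (-2*v) du + (-2*u) dv
Combining and collecting du, dv coefficients:
  coeff of du: -2*v^3
  coeff of dv: 6*u*v^2
F^* omega = (-2*v^3) du + (6*u*v^2) dv.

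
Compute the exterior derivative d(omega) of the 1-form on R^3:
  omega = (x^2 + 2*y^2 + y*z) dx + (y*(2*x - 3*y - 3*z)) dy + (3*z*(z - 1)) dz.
d(omega) = (-2*y - z) dx ∧ dy + (-y) dx ∧ dz + (3*y) dy ∧ dz

For a 1-form omega = sum_i f_i dx_i, the exterior derivative is
  d(omega) = sum_{i < j} (∂f_j/∂x_i - ∂f_i/∂x_j) dx_i ∧ dx_j.
  coefficient of dx ∧ dy: ∂f_2/∂x - ∂f_1/∂y = ∂(y*(2*x - 3*y - 3*z))/∂x - ∂(x^2 + 2*y^2 + y*z)/∂y = -2*y - z
  coefficient of dx ∧ dz: ∂f_3/∂x - ∂f_1/∂z = ∂(3*z*(z - 1))/∂x - ∂(x^2 + 2*y^2 + y*z)/∂z = -y
  coefficient of dy ∧ dz: ∂f_3/∂y - ∂f_2/∂z = ∂(3*z*(z - 1))/∂y - ∂(y*(2*x - 3*y - 3*z))/∂z = 3*y
Assembling: d(omega) = (-2*y - z) dx ∧ dy + (-y) dx ∧ dz + (3*y) dy ∧ dz.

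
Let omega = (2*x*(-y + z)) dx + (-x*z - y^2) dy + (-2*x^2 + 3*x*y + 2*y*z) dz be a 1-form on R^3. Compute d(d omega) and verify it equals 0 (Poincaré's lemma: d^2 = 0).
d(d omega) = 0

Step 1: d omega = sum_{i<j} (∂f_j/∂x_i - ∂f_i/∂x_j) dx_i ∧ dx_j:
  coeff of dx ∧ dy: 2*x - z
  coeff of dx ∧ dz: -6*x + 3*y
  coeff of dy ∧ dz: 4*x + 2*z
Step 2: Apply d again to each 2-form coefficient. The only possible 3-form in R^3 is dx ∧ dy ∧ dz, with coefficient
  ∂(coeff of dy∧dz)/∂x - ∂(coeff of dx∧dz)/∂y + ∂(coeff of dx∧dy)/∂z
  = ∂/∂x (4*x + 2*z) - ∂/∂y (-6*x + 3*y) + ∂/∂z (2*x - z).
Each of these terms simplifies to sums of mixed partials that cancel in pairs. The result is 0 (by equality of mixed partials for smooth functions — Schwarz / Clairaut).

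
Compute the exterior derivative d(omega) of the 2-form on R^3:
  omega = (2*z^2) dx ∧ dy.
d(omega) = (4*z) dx ∧ dy ∧ dz

For a 2-form omega = sum_{i<j} g_{ij} dx_i ∧ dx_j, the exterior derivative is
  d(omega) = sum_{i<j} d(g_{ij}) ∧ dx_i ∧ dx_j = sum_{i<j, k} (∂g_{ij}/∂x_k) dx_k ∧ dx_i ∧ dx_j.
Expand each term, using dx_k ∧ dx_i ∧ dx_j = sgn(permutation) dx_{(a)} ∧ dx_{(b)} ∧ dx_{(c)} with (a < b < c) sorted:
  d(2*z^2) includes (∂/∂z)(2*z^2) dz = (4*z) dz, which multiplied by dx ∧ dy gives (4*z) dx ∧ dy ∧ dz
Collecting like 3-forms: d(omega) = (4*z) dx ∧ dy ∧ dz.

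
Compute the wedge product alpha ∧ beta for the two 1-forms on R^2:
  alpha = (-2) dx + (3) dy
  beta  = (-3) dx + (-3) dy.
alpha ∧ beta = (15) dx ∧ dy

Distribute the wedge, using dx_i ∧ dx_j = -dx_j ∧ dx_i and dx_i ∧ dx_i = 0. For each pair (i, j) with i < j, the coefficient of dx_i ∧ dx_j in alpha ∧ beta is (alpha_i * beta_j - alpha_j * beta_i). Collecting: alpha ∧ beta = (15) dx ∧ dy.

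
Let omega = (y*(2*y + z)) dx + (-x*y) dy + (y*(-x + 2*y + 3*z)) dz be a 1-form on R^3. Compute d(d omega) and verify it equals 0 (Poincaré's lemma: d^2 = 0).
d(d omega) = 0

Step 1: d omega = sum_{i<j} (∂f_j/∂x_i - ∂f_i/∂x_j) dx_i ∧ dx_j:
  coeff of dx ∧ dy: -5*y - z
  coeff of dx ∧ dz: -2*y
  coeff of dy ∧ dz: -x + 4*y + 3*z
Step 2: Apply d again to each 2-form coefficient. The only possible 3-form in R^3 is dx ∧ dy ∧ dz, with coefficient
  ∂(coeff of dy∧dz)/∂x - ∂(coeff of dx∧dz)/∂y + ∂(coeff of dx∧dy)/∂z
  = ∂/∂x (-x + 4*y + 3*z) - ∂/∂y (-2*y) + ∂/∂z (-5*y - z).
Each of these terms simplifies to sums of mixed partials that cancel in pairs. The result is 0 (by equality of mixed partials for smooth functions — Schwarz / Clairaut).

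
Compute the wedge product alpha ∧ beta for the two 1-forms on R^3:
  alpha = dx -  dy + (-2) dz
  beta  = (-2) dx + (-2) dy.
alpha ∧ beta = (-4) dx ∧ dy + (-4) dx ∧ dz + (-4) dy ∧ dz

Distribute the wedge, using dx_i ∧ dx_j = -dx_j ∧ dx_i and dx_i ∧ dx_i = 0. For each pair (i, j) with i < j, the coefficient of dx_i ∧ dx_j in alpha ∧ beta is (alpha_i * beta_j - alpha_j * beta_i). Collecting: alpha ∧ beta = (-4) dx ∧ dy + (-4) dx ∧ dz + (-4) dy ∧ dz.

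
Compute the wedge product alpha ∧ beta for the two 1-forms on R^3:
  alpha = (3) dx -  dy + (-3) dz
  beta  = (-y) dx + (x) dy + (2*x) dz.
alpha ∧ beta = (3*x - y) dx ∧ dy + (6*x - 3*y) dx ∧ dz + (x) dy ∧ dz

Distribute the wedge, using dx_i ∧ dx_j = -dx_j ∧ dx_i and dx_i ∧ dx_i = 0. For each pair (i, j) with i < j, the coefficient of dx_i ∧ dx_j in alpha ∧ beta is (alpha_i * beta_j - alpha_j * beta_i). Collecting: alpha ∧ beta = (3*x - y) dx ∧ dy + (6*x - 3*y) dx ∧ dz + (x) dy ∧ dz.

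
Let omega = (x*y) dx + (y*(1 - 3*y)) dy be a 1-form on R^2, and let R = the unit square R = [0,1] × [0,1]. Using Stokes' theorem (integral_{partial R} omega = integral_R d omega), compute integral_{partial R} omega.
integral_(partial R) omega = -1/2

Stokes: integral_partial_R omega = integral_R d omega with d omega = (∂Q/∂x - ∂P/∂y) dx ∧ dy.
  ∂Q/∂x = 0
  ∂P/∂y = x
  integrand = ∂Q/∂x - ∂P/∂y = -x.
Integrating over R: integral_0^1 integral_0^1 (-x) dx dy = -1/2.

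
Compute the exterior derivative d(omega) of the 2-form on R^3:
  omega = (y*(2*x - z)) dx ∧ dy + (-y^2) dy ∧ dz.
d(omega) = (-y) dx ∧ dy ∧ dz

For a 2-form omega = sum_{i<j} g_{ij} dx_i ∧ dx_j, the exterior derivative is
  d(omega) = sum_{i<j} d(g_{ij}) ∧ dx_i ∧ dx_j = sum_{i<j, k} (∂g_{ij}/∂x_k) dx_k ∧ dx_i ∧ dx_j.
Expand each term, using dx_k ∧ dx_i ∧ dx_j = sgn(permutation) dx_{(a)} ∧ dx_{(b)} ∧ dx_{(c)} with (a < b < c) sorted:
  d(y*(2*x - z)) includes (∂/∂z)(y*(2*x - z)) dz = (-y) dz, which multiplied by dx ∧ dy gives (-y) dx ∧ dy ∧ dz
Collecting like 3-forms: d(omega) = (-y) dx ∧ dy ∧ dz.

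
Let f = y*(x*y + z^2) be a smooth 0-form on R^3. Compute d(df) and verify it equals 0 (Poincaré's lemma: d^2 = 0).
d(df) = 0

Step 1: df = sum_i (∂f/∂x_i) dx_i = (y^2) dx + (2*x*y + z^2) dy + (2*y*z) dz.
Step 2: Apply d again. Using the 1-form formula, the coefficient of dx ∧ dy in d(df) is ∂^2 f/∂x ∂y - ∂^2 f/∂y ∂x = (2*y) - (2*y) = 0 (equality of mixed partials for smooth f).
Similarly for dx ∧ dz and dy ∧ dz — all coefficients vanish. So d(df) = 0.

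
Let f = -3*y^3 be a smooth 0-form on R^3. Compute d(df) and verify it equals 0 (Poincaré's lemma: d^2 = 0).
d(df) = 0

Step 1: df = sum_i (∂f/∂x_i) dx_i = (0) dx + (-9*y^2) dy + (0) dz.
Step 2: Apply d again. Using the 1-form formula, the coefficient of dx ∧ dy in d(df) is ∂^2 f/∂x ∂y - ∂^2 f/∂y ∂x = (0) - (0) = 0 (equality of mixed partials for smooth f).
Similarly for dx ∧ dz and dy ∧ dz — all coefficients vanish. So d(df) = 0.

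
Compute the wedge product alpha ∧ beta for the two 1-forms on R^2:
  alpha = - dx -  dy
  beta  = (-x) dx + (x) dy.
alpha ∧ beta = (-2*x) dx ∧ dy

Distribute the wedge, using dx_i ∧ dx_j = -dx_j ∧ dx_i and dx_i ∧ dx_i = 0. For each pair (i, j) with i < j, the coefficient of dx_i ∧ dx_j in alpha ∧ beta is (alpha_i * beta_j - alpha_j * beta_i). Collecting: alpha ∧ beta = (-2*x) dx ∧ dy.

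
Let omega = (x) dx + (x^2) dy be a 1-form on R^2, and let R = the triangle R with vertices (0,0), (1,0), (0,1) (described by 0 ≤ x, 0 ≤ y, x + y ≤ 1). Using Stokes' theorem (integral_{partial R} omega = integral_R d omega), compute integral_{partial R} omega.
integral_(partial R) omega = 1/3

Stokes: integral_partial_R omega = integral_R d omega with d omega = (∂Q/∂x - ∂P/∂y) dx ∧ dy.
  ∂Q/∂x = 2*x
  ∂P/∂y = 0
  integrand = ∂Q/∂x - ∂P/∂y = 2*x.
Integrating over R: integral_0^1 integral_0^{1-x} (2*x) dy dx = 1/3.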